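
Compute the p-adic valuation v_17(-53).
v_17(-53) = 0

v_17(n) is the largest exponent k such that 17^k divides n. Factor out: -53 = -17^0 · 53. (Sign doesn't affect v_p.) So v_17(-53) = 0.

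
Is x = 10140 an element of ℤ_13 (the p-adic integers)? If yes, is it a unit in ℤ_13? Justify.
x ∈ ℤ_13 but not a unit; v_13(x) = 2 > 0

ℤ_13 = {x ∈ ℚ_13 : v_13(x) ≥ 0} and ℤ_13^× = {x ∈ ℤ_13 : v_13(x) = 0}. Here v_13(10140) = v_13(num) − v_13(den) = 2; compare against these criteria.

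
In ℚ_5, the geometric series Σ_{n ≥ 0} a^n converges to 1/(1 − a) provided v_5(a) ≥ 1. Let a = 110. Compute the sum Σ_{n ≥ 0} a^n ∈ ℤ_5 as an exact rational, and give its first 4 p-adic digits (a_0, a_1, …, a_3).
Σ a^n = 1/(1 − a) = -1/109;  first 4 digits = (1, 2, 3, 0)

v_5(a) = 1 ≥ 1, so the series converges in ℤ_5 to 1/(1 − a) = 1/(1 − 110) = -1/109. Expand this rational in ℤ_5: compute digits iteratively via d_i = x_i mod 5, x_{i+1} = (x_i − d_i)/5. The first 4 digits are (1, 2, 3, 0).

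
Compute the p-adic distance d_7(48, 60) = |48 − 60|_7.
d_7(48, 60) = 1

Step 1 — x − y = 48 − 60 = -12. Step 2 — v_7(-12) = 0 (factor: -12 = −(7^0 · 12); the sign does not affect v_p). Step 3 — |x − y|_7 = 7^{0} = 1.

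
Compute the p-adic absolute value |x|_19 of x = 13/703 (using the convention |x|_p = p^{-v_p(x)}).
|13/703|_19 = 19

Step 1 — compute v_19(x) by factoring powers of 19 out of the numerator and denominator: v_19(13/703) = -1. Step 2 — apply |x|_p = p^{-v_p(x)} = 19^{1} = 19.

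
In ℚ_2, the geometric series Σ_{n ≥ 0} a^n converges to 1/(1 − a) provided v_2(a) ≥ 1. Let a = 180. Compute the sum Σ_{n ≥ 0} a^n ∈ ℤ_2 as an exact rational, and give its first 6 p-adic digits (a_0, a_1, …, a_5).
Σ a^n = 1/(1 − a) = -1/179;  first 6 digits = (1, 0, 1, 0, 0, 0)

v_2(a) = 2 ≥ 1, so the series converges in ℤ_2 to 1/(1 − a) = 1/(1 − 180) = -1/179. Expand this rational in ℤ_2: compute digits iteratively via d_i = x_i mod 2, x_{i+1} = (x_i − d_i)/2. The first 6 digits are (1, 0, 1, 0, 0, 0).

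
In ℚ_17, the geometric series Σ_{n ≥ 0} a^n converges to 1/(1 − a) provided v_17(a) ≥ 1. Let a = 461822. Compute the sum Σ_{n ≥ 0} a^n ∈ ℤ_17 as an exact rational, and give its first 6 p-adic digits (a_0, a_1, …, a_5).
Σ a^n = 1/(1 − a) = -1/461821;  first 6 digits = (1, 0, 0, 9, 5, 0)

v_17(a) = 3 ≥ 1, so the series converges in ℤ_17 to 1/(1 − a) = 1/(1 − 461822) = -1/461821. Expand this rational in ℤ_17: compute digits iteratively via d_i = x_i mod 17, x_{i+1} = (x_i − d_i)/17. The first 6 digits are (1, 0, 0, 9, 5, 0).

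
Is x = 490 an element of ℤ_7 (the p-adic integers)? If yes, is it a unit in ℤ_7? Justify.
x ∈ ℤ_7 but not a unit; v_7(x) = 2 > 0

ℤ_7 = {x ∈ ℚ_7 : v_7(x) ≥ 0} and ℤ_7^× = {x ∈ ℤ_7 : v_7(x) = 0}. Here v_7(490) = v_7(num) − v_7(den) = 2; compare against these criteria.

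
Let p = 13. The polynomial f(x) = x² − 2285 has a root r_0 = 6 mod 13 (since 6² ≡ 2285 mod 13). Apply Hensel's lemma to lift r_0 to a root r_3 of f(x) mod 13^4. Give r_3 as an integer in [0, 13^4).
r_3 = 15164 (mod 28561)

Hensel's recurrence: r_{i+1} = r_i − f(r_i)·(f′(r_i))^{-1} mod 13^{i+2}, with f′(x) = 2x. Iterate:
  r_0 = 6 (mod 13)
  r_1 = 123 (mod 169)
  r_2 = 1982 (mod 2197)
  r_3 = 15164 (mod 28561)
Final: r_3 = 15164, and one checks f(r_3) ≡ 0 mod 13^4.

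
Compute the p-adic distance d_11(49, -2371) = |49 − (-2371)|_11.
d_11(49, -2371) = 1/121

Step 1 — x − y = 49 − (-2371) = 2420. Step 2 — v_11(2420) = 2 (factor: 2420 = (11^2 · 20); the sign does not affect v_p). Step 3 — |x − y|_11 = 11^{-2} = 1/121.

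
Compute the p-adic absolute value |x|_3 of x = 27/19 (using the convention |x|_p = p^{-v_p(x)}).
|27/19|_3 = 1/27

Step 1 — compute v_3(x) by factoring powers of 3 out of the numerator and denominator: v_3(27/19) = 3. Step 2 — apply |x|_p = p^{-v_p(x)} = 3^{-3} = 1/27.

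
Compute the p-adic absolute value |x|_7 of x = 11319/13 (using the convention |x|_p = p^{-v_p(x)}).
|11319/13|_7 = 1/343

Step 1 — compute v_7(x) by factoring powers of 7 out of the numerator and denominator: v_7(11319/13) = 3. Step 2 — apply |x|_p = p^{-v_p(x)} = 7^{-3} = 1/343.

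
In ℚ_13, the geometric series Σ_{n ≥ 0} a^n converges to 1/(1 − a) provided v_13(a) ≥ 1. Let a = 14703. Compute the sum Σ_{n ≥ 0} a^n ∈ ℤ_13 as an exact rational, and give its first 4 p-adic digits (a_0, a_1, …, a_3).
Σ a^n = 1/(1 − a) = -1/14702;  first 4 digits = (1, 0, 9, 6)

v_13(a) = 2 ≥ 1, so the series converges in ℤ_13 to 1/(1 − a) = 1/(1 − 14703) = -1/14702. Expand this rational in ℤ_13: compute digits iteratively via d_i = x_i mod 13, x_{i+1} = (x_i − d_i)/13. The first 4 digits are (1, 0, 9, 6).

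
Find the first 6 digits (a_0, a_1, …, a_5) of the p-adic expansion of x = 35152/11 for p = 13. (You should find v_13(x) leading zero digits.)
(a_0, …, a_5) = (0, 0, 0, 5, 8, 10)

v_13(35152/11) = 3, so a_0 = ... = a_2 = 0. Factor out: x = 13^3 · u with u = 16/11 a unit in ℤ_13. Expand u iteratively via a_{v+i} = u_i mod 13, u_{i+1} = (u_i − a_{v+i})/13:
  u_0 = 16/11;  a_3 = 5;  u_1 = (u_0 − 5)/13 = -3/11
  u_1 = -3/11;  a_4 = 8;  u_2 = (u_1 − 8)/13 = -7/11
  u_2 = -7/11;  a_5 = 10;  u_3 = (u_2 − 10)/13 = -9/11
Digits: (0, 0, 0, 5, 8, 10).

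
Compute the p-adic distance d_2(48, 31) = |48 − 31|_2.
d_2(48, 31) = 1

Step 1 — x − y = 48 − 31 = 17. Step 2 — v_2(17) = 0 (factor: 17 = (2^0 · 17); the sign does not affect v_p). Step 3 — |x − y|_2 = 2^{0} = 1.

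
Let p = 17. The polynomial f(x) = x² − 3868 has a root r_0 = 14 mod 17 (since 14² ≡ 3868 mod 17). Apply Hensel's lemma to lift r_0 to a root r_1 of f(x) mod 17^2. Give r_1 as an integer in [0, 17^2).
r_1 = 269 (mod 289)

Hensel's recurrence: r_{i+1} = r_i − f(r_i)·(f′(r_i))^{-1} mod 17^{i+2}, with f′(x) = 2x. Iterate:
  r_0 = 14 (mod 17)
  r_1 = 269 (mod 289)
Final: r_1 = 269, and one checks f(r_1) ≡ 0 mod 17^2.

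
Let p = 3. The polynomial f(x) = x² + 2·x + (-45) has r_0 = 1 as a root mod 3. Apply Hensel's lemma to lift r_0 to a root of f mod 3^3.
r_2 = 16 (mod 27)

Hensel: r_{i+1} = r_i − f(r_i)·(f′(r_i))^{-1} mod 3^{i+2}, f′(x) = 2x + 2. Iterate:
  r_0 = 1 (mod 3)
  r_1 = 7 (mod 9)
  r_2 = 16 (mod 27)
Final: r = 16 satisfies f(r) ≡ 0 mod 3^3.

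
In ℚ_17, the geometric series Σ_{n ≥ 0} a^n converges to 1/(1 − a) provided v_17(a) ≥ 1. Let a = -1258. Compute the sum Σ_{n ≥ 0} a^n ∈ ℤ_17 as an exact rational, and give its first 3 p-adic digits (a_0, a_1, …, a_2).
Σ a^n = 1/(1 − a) = 1/1259;  first 3 digits = (1, 11, 14)

v_17(a) = 1 ≥ 1, so the series converges in ℤ_17 to 1/(1 − a) = 1/(1 − (-1258)) = 1/1259. Expand this rational in ℤ_17: compute digits iteratively via d_i = x_i mod 17, x_{i+1} = (x_i − d_i)/17. The first 3 digits are (1, 11, 14).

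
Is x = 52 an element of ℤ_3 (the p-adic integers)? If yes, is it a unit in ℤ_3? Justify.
x ∈ ℤ_3^× (unit); v_3(x) = 0

ℤ_3 = {x ∈ ℚ_3 : v_3(x) ≥ 0} and ℤ_3^× = {x ∈ ℤ_3 : v_3(x) = 0}. Here v_3(52) = v_3(num) − v_3(den) = 0; compare against these criteria.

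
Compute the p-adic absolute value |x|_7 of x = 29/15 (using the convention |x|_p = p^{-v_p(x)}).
|29/15|_7 = 1

Step 1 — compute v_7(x) by factoring powers of 7 out of the numerator and denominator: v_7(29/15) = 0. Step 2 — apply |x|_p = p^{-v_p(x)} = 7^{0} = 1.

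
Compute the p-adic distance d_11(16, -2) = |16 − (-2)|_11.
d_11(16, -2) = 1

Step 1 — x − y = 16 − (-2) = 18. Step 2 — v_11(18) = 0 (factor: 18 = (11^0 · 18); the sign does not affect v_p). Step 3 — |x − y|_11 = 11^{0} = 1.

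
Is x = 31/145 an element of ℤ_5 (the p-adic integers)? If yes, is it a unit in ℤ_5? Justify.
x ∉ ℤ_5 (v_5(x) = -1 < 0)

ℤ_5 = {x ∈ ℚ_5 : v_5(x) ≥ 0} and ℤ_5^× = {x ∈ ℤ_5 : v_5(x) = 0}. Here v_5(31/145) = v_5(num) − v_5(den) = -1; compare against these criteria.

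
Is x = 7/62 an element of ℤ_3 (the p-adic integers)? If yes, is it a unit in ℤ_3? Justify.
x ∈ ℤ_3^× (unit); v_3(x) = 0

ℤ_3 = {x ∈ ℚ_3 : v_3(x) ≥ 0} and ℤ_3^× = {x ∈ ℤ_3 : v_3(x) = 0}. Here v_3(7/62) = v_3(num) − v_3(den) = 0; compare against these criteria.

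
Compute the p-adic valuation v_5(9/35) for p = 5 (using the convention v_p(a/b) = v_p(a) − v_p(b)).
v_5(9/35) = -1

Factor powers of 5 from the numerator and denominator of the reduced fraction: 9 = 5^0 · 9 and 35 = 5^1 · 7. Apply v_p(a/b) = v_p(a) − v_p(b): v_5(9/35) = 0 − 1 = -1.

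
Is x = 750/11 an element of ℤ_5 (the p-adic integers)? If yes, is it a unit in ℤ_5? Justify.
x ∈ ℤ_5 but not a unit; v_5(x) = 3 > 0

ℤ_5 = {x ∈ ℚ_5 : v_5(x) ≥ 0} and ℤ_5^× = {x ∈ ℤ_5 : v_5(x) = 0}. Here v_5(750/11) = v_5(num) − v_5(den) = 3; compare against these criteria.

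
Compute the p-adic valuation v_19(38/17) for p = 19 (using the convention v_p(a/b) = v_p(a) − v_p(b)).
v_19(38/17) = 1

Factor powers of 19 from the numerator and denominator of the reduced fraction: 38 = 19^1 · 2 and 17 = 19^0 · 17. Apply v_p(a/b) = v_p(a) − v_p(b): v_19(38/17) = 1 − 0 = 1.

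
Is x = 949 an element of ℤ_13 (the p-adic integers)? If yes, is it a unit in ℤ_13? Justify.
x ∈ ℤ_13 but not a unit; v_13(x) = 1 > 0

ℤ_13 = {x ∈ ℚ_13 : v_13(x) ≥ 0} and ℤ_13^× = {x ∈ ℤ_13 : v_13(x) = 0}. Here v_13(949) = v_13(num) − v_13(den) = 1; compare against these criteria.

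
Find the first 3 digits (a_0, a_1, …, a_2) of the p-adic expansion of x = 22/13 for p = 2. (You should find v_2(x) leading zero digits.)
(a_0, …, a_2) = (0, 1, 1)

v_2(22/13) = 1, so a_0 = ... = a_0 = 0. Factor out: x = 2^1 · u with u = 11/13 a unit in ℤ_2. Expand u iteratively via a_{v+i} = u_i mod 2, u_{i+1} = (u_i − a_{v+i})/2:
  u_0 = 11/13;  a_1 = 1;  u_1 = (u_0 − 1)/2 = -1/13
  u_1 = -1/13;  a_2 = 1;  u_2 = (u_1 − 1)/2 = -7/13
Digits: (0, 1, 1).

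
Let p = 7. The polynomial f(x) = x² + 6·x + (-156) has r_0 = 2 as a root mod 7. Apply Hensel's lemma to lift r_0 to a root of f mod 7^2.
r_1 = 16 (mod 49)

Hensel: r_{i+1} = r_i − f(r_i)·(f′(r_i))^{-1} mod 7^{i+2}, f′(x) = 2x + 6. Iterate:
  r_0 = 2 (mod 7)
  r_1 = 16 (mod 49)
Final: r = 16 satisfies f(r) ≡ 0 mod 7^2.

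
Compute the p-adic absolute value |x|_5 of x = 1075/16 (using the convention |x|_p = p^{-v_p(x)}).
|1075/16|_5 = 1/25

Step 1 — compute v_5(x) by factoring powers of 5 out of the numerator and denominator: v_5(1075/16) = 2. Step 2 — apply |x|_p = p^{-v_p(x)} = 5^{-2} = 1/25.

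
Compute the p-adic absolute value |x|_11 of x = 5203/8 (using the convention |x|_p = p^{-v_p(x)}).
|5203/8|_11 = 1/121

Step 1 — compute v_11(x) by factoring powers of 11 out of the numerator and denominator: v_11(5203/8) = 2. Step 2 — apply |x|_p = p^{-v_p(x)} = 11^{-2} = 1/121.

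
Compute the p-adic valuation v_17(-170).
v_17(-170) = 1

v_17(n) is the largest exponent k such that 17^k divides n. Factor out: -170 = -17^1 · 10. (Sign doesn't affect v_p.) So v_17(-170) = 1.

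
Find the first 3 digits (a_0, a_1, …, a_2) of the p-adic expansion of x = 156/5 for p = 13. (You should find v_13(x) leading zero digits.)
(a_0, …, a_2) = (0, 5, 5)

v_13(156/5) = 1, so a_0 = ... = a_0 = 0. Factor out: x = 13^1 · u with u = 12/5 a unit in ℤ_13. Expand u iteratively via a_{v+i} = u_i mod 13, u_{i+1} = (u_i − a_{v+i})/13:
  u_0 = 12/5;  a_1 = 5;  u_1 = (u_0 − 5)/13 = -1/5
  u_1 = -1/5;  a_2 = 5;  u_2 = (u_1 − 5)/13 = -2/5
Digits: (0, 5, 5).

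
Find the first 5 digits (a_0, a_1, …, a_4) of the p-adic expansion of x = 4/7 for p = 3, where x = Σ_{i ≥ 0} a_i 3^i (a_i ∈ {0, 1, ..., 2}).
(a_0, …, a_4) = (1, 2, 1, 2, 0)

v_3(4/7) = 0 (numerator and denominator both coprime to 3), so x ∈ ℤ_3^×. Compute digits iteratively via a_i = x_i mod 3, x_{i+1} = (x_i − a_i)/3, with x_0 = x:
  x_0 = 4/7;  a_0 = 1;  x_1 = (x_0 − 1)/3 = -1/7
  x_1 = -1/7;  a_1 = 2;  x_2 = (x_1 − 2)/3 = -5/7
  x_2 = -5/7;  a_2 = 1;  x_3 = (x_2 − 1)/3 = -4/7
  x_3 = -4/7;  a_3 = 2;  x_4 = (x_3 − 2)/3 = -6/7
  x_4 = -6/7;  a_4 = 0;  x_5 = (x_4 − 0)/3 = -2/7
Digits: (1, 2, 1, 2, 0).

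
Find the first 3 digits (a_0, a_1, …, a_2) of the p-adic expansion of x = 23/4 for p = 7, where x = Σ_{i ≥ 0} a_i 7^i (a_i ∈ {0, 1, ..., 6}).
(a_0, …, a_2) = (4, 2, 5)

v_7(23/4) = 0 (numerator and denominator both coprime to 7), so x ∈ ℤ_7^×. Compute digits iteratively via a_i = x_i mod 7, x_{i+1} = (x_i − a_i)/7, with x_0 = x:
  x_0 = 23/4;  a_0 = 4;  x_1 = (x_0 − 4)/7 = 1/4
  x_1 = 1/4;  a_1 = 2;  x_2 = (x_1 − 2)/7 = -1/4
  x_2 = -1/4;  a_2 = 5;  x_3 = (x_2 − 5)/7 = -3/4
Digits: (4, 2, 5).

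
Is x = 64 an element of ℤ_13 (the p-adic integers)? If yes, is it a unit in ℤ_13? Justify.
x ∈ ℤ_13^× (unit); v_13(x) = 0

ℤ_13 = {x ∈ ℚ_13 : v_13(x) ≥ 0} and ℤ_13^× = {x ∈ ℤ_13 : v_13(x) = 0}. Here v_13(64) = v_13(num) − v_13(den) = 0; compare against these criteria.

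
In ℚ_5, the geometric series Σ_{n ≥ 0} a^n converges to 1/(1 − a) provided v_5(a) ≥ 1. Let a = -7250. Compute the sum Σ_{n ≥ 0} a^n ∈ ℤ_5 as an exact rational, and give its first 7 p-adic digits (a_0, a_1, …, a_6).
Σ a^n = 1/(1 − a) = 1/7251;  first 7 digits = (1, 0, 0, 2, 3, 2, 3)

v_5(a) = 3 ≥ 1, so the series converges in ℤ_5 to 1/(1 − a) = 1/(1 − (-7250)) = 1/7251. Expand this rational in ℤ_5: compute digits iteratively via d_i = x_i mod 5, x_{i+1} = (x_i − d_i)/5. The first 7 digits are (1, 0, 0, 2, 3, 2, 3).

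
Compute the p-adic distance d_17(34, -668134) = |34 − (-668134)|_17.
d_17(34, -668134) = 1/83521

Step 1 — x − y = 34 − (-668134) = 668168. Step 2 — v_17(668168) = 4 (factor: 668168 = (17^4 · 8); the sign does not affect v_p). Step 3 — |x − y|_17 = 17^{-4} = 1/83521.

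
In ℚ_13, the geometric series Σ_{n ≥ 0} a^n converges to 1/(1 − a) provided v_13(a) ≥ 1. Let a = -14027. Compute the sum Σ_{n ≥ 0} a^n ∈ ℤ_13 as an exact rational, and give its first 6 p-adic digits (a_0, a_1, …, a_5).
Σ a^n = 1/(1 − a) = 1/14028;  first 6 digits = (1, 0, 8, 6, 11, 9)

v_13(a) = 2 ≥ 1, so the series converges in ℤ_13 to 1/(1 − a) = 1/(1 − (-14027)) = 1/14028. Expand this rational in ℤ_13: compute digits iteratively via d_i = x_i mod 13, x_{i+1} = (x_i − d_i)/13. The first 6 digits are (1, 0, 8, 6, 11, 9).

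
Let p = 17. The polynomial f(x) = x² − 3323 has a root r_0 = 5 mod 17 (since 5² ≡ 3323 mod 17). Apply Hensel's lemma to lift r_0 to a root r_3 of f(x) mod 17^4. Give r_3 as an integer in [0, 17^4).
r_3 = 38136 (mod 83521)

Hensel's recurrence: r_{i+1} = r_i − f(r_i)·(f′(r_i))^{-1} mod 17^{i+2}, with f′(x) = 2x. Iterate:
  r_0 = 5 (mod 17)
  r_1 = 277 (mod 289)
  r_2 = 3745 (mod 4913)
  r_3 = 38136 (mod 83521)
Final: r_3 = 38136, and one checks f(r_3) ≡ 0 mod 17^4.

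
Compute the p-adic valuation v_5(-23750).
v_5(-23750) = 4

v_5(n) is the largest exponent k such that 5^k divides n. Factor out: -23750 = -5^4 · 38. (Sign doesn't affect v_p.) So v_5(-23750) = 4.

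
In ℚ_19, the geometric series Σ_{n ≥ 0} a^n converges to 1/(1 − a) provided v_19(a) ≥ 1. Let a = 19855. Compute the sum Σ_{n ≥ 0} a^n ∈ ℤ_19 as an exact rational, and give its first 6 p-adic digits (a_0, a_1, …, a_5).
Σ a^n = 1/(1 − a) = -1/19854;  first 6 digits = (1, 0, 17, 2, 4, 7)

v_19(a) = 2 ≥ 1, so the series converges in ℤ_19 to 1/(1 − a) = 1/(1 − 19855) = -1/19854. Expand this rational in ℤ_19: compute digits iteratively via d_i = x_i mod 19, x_{i+1} = (x_i − d_i)/19. The first 6 digits are (1, 0, 17, 2, 4, 7).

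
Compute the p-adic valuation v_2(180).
v_2(180) = 2

v_2(n) is the largest exponent k such that 2^k divides n. Factor out: 180 = 2^2 · 45. (Sign doesn't affect v_p.) So v_2(180) = 2.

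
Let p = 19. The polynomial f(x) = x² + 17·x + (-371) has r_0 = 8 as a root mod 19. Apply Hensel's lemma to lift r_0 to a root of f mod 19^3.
r_2 = 3295 (mod 6859)

Hensel: r_{i+1} = r_i − f(r_i)·(f′(r_i))^{-1} mod 19^{i+2}, f′(x) = 2x + 17. Iterate:
  r_0 = 8 (mod 19)
  r_1 = 46 (mod 361)
  r_2 = 3295 (mod 6859)
Final: r = 3295 satisfies f(r) ≡ 0 mod 19^3.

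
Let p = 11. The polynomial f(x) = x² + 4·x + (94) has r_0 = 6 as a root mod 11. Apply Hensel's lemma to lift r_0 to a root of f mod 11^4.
r_3 = 8542 (mod 14641)

Hensel: r_{i+1} = r_i − f(r_i)·(f′(r_i))^{-1} mod 11^{i+2}, f′(x) = 2x + 4. Iterate:
  r_0 = 6 (mod 11)
  r_1 = 72 (mod 121)
  r_2 = 556 (mod 1331)
  r_3 = 8542 (mod 14641)
Final: r = 8542 satisfies f(r) ≡ 0 mod 11^4.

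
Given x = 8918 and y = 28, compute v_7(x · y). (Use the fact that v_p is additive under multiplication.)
v_7(249704) = 4

v_p(x) = 3 (factor: 8918 = 7^3 · 26); v_p(y) = 1 (factor: 28 = 7^1 · 4). Additivity: v_p(xy) = v_p(x) + v_p(y) = 3 + 1 = 4. (Direct check: xy = 249704 = 7^4 · (104).)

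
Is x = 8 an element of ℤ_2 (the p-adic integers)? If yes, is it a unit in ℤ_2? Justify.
x ∈ ℤ_2 but not a unit; v_2(x) = 3 > 0

ℤ_2 = {x ∈ ℚ_2 : v_2(x) ≥ 0} and ℤ_2^× = {x ∈ ℤ_2 : v_2(x) = 0}. Here v_2(8) = v_2(num) − v_2(den) = 3; compare against these criteria.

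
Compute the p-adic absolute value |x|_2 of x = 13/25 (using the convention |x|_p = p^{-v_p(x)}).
|13/25|_2 = 1

Step 1 — compute v_2(x) by factoring powers of 2 out of the numerator and denominator: v_2(13/25) = 0. Step 2 — apply |x|_p = p^{-v_p(x)} = 2^{0} = 1.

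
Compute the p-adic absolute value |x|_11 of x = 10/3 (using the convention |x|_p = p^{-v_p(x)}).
|10/3|_11 = 1

Step 1 — compute v_11(x) by factoring powers of 11 out of the numerator and denominator: v_11(10/3) = 0. Step 2 — apply |x|_p = p^{-v_p(x)} = 11^{0} = 1.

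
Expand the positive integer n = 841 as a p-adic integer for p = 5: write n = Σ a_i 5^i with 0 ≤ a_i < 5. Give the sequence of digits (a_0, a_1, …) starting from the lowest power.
(a_0, a_1, …) = (1, 3, 3, 1, 1)

Repeated division by 5 gives the digits low-to-high: 841 = 1 + 3·5^1 + 3·5^2 + 1·5^3 + 1·5^4. Digit sequence: (1, 3, 3, 1, 1).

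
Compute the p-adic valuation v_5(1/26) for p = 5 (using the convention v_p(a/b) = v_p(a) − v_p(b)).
v_5(1/26) = 0

Factor powers of 5 from the numerator and denominator of the reduced fraction: 1 = 5^0 · 1 and 26 = 5^0 · 26. Apply v_p(a/b) = v_p(a) − v_p(b): v_5(1/26) = 0 − 0 = 0.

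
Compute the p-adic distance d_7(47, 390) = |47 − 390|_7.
d_7(47, 390) = 1/343

Step 1 — x − y = 47 − 390 = -343. Step 2 — v_7(-343) = 3 (factor: -343 = −(7^3 · 1); the sign does not affect v_p). Step 3 — |x − y|_7 = 7^{-3} = 1/343.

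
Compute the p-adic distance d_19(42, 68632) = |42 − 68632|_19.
d_19(42, 68632) = 1/6859

Step 1 — x − y = 42 − 68632 = -68590. Step 2 — v_19(-68590) = 3 (factor: -68590 = −(19^3 · 10); the sign does not affect v_p). Step 3 — |x − y|_19 = 19^{-3} = 1/6859.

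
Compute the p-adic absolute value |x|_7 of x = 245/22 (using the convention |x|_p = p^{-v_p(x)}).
|245/22|_7 = 1/49

Step 1 — compute v_7(x) by factoring powers of 7 out of the numerator and denominator: v_7(245/22) = 2. Step 2 — apply |x|_p = p^{-v_p(x)} = 7^{-2} = 1/49.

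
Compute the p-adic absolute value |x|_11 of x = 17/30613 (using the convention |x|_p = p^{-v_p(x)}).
|17/30613|_11 = 1331

Step 1 — compute v_11(x) by factoring powers of 11 out of the numerator and denominator: v_11(17/30613) = -3. Step 2 — apply |x|_p = p^{-v_p(x)} = 11^{3} = 1331.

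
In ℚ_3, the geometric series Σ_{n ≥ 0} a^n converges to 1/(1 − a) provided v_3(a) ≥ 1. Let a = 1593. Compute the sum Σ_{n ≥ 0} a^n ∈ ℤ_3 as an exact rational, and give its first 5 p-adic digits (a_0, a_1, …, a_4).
Σ a^n = 1/(1 − a) = -1/1592;  first 5 digits = (1, 0, 0, 2, 1)

v_3(a) = 3 ≥ 1, so the series converges in ℤ_3 to 1/(1 − a) = 1/(1 − 1593) = -1/1592. Expand this rational in ℤ_3: compute digits iteratively via d_i = x_i mod 3, x_{i+1} = (x_i − d_i)/3. The first 5 digits are (1, 0, 0, 2, 1).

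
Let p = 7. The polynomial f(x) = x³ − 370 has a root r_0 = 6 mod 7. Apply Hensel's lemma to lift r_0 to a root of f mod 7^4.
r_3 = 972 (mod 2401)

Hensel: r_{i+1} = r_i − f(r_i)/f′(r_i) mod 7^{i+2}, where f′(x) = 3x². Iterate:
  r_0 = 6 (mod 7)
  r_1 = 41 (mod 49)
  r_2 = 286 (mod 343)
  r_3 = 972 (mod 2401)
Final: r = 972 with f(r) ≡ 0 mod 7^4.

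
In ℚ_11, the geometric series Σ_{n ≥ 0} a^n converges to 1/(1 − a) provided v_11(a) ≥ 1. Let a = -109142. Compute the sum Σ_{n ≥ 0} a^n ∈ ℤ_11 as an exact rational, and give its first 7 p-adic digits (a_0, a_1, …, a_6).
Σ a^n = 1/(1 − a) = 1/109143;  first 7 digits = (1, 0, 0, 6, 3, 10, 2)

v_11(a) = 3 ≥ 1, so the series converges in ℤ_11 to 1/(1 − a) = 1/(1 − (-109142)) = 1/109143. Expand this rational in ℤ_11: compute digits iteratively via d_i = x_i mod 11, x_{i+1} = (x_i − d_i)/11. The first 7 digits are (1, 0, 0, 6, 3, 10, 2).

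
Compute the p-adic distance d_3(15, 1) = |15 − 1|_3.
d_3(15, 1) = 1

Step 1 — x − y = 15 − 1 = 14. Step 2 — v_3(14) = 0 (factor: 14 = (3^0 · 14); the sign does not affect v_p). Step 3 — |x − y|_3 = 3^{0} = 1.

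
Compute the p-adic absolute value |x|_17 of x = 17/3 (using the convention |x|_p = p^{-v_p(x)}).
|17/3|_17 = 1/17

Step 1 — compute v_17(x) by factoring powers of 17 out of the numerator and denominator: v_17(17/3) = 1. Step 2 — apply |x|_p = p^{-v_p(x)} = 17^{-1} = 1/17.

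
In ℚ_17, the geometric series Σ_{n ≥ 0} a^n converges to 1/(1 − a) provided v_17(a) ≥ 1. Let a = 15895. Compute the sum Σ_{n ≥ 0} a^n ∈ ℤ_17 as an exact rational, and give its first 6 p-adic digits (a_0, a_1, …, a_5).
Σ a^n = 1/(1 − a) = -1/15894;  first 6 digits = (1, 0, 4, 3, 16, 7)

v_17(a) = 2 ≥ 1, so the series converges in ℤ_17 to 1/(1 − a) = 1/(1 − 15895) = -1/15894. Expand this rational in ℤ_17: compute digits iteratively via d_i = x_i mod 17, x_{i+1} = (x_i − d_i)/17. The first 6 digits are (1, 0, 4, 3, 16, 7).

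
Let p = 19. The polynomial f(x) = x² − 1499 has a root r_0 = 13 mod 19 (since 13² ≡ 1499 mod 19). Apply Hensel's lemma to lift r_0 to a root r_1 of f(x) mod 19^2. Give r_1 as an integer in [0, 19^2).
r_1 = 203 (mod 361)

Hensel's recurrence: r_{i+1} = r_i − f(r_i)·(f′(r_i))^{-1} mod 19^{i+2}, with f′(x) = 2x. Iterate:
  r_0 = 13 (mod 19)
  r_1 = 203 (mod 361)
Final: r_1 = 203, and one checks f(r_1) ≡ 0 mod 19^2.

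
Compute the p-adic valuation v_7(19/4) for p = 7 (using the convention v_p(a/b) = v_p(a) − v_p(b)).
v_7(19/4) = 0

Factor powers of 7 from the numerator and denominator of the reduced fraction: 19 = 7^0 · 19 and 4 = 7^0 · 4. Apply v_p(a/b) = v_p(a) − v_p(b): v_7(19/4) = 0 − 0 = 0.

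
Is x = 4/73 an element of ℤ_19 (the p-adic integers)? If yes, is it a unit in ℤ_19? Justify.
x ∈ ℤ_19^× (unit); v_19(x) = 0

ℤ_19 = {x ∈ ℚ_19 : v_19(x) ≥ 0} and ℤ_19^× = {x ∈ ℤ_19 : v_19(x) = 0}. Here v_19(4/73) = v_19(num) − v_19(den) = 0; compare against these criteria.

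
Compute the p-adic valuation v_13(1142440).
v_13(1142440) = 4

v_13(n) is the largest exponent k such that 13^k divides n. Factor out: 1142440 = 13^4 · 40. (Sign doesn't affect v_p.) So v_13(1142440) = 4.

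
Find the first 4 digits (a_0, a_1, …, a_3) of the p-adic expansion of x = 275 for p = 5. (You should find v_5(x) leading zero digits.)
(a_0, …, a_3) = (0, 0, 1, 2)

v_5(275) = 2, so a_0 = ... = a_1 = 0. Factor out: x = 5^2 · u with u = 11 a unit in ℤ_5. Expand u iteratively via a_{v+i} = u_i mod 5, u_{i+1} = (u_i − a_{v+i})/5:
  u_0 = 11;  a_2 = 1;  u_1 = (u_0 − 1)/5 = 2
  u_1 = 2;  a_3 = 2;  u_2 = (u_1 − 2)/5 = 0
Digits: (0, 0, 1, 2).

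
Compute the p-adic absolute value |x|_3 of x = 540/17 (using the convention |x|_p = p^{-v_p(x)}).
|540/17|_3 = 1/27

Step 1 — compute v_3(x) by factoring powers of 3 out of the numerator and denominator: v_3(540/17) = 3. Step 2 — apply |x|_p = p^{-v_p(x)} = 3^{-3} = 1/27.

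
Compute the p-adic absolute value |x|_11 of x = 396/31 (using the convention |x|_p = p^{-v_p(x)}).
|396/31|_11 = 1/11

Step 1 — compute v_11(x) by factoring powers of 11 out of the numerator and denominator: v_11(396/31) = 1. Step 2 — apply |x|_p = p^{-v_p(x)} = 11^{-1} = 1/11.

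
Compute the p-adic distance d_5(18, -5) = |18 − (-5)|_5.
d_5(18, -5) = 1

Step 1 — x − y = 18 − (-5) = 23. Step 2 — v_5(23) = 0 (factor: 23 = (5^0 · 23); the sign does not affect v_p). Step 3 — |x − y|_5 = 5^{0} = 1.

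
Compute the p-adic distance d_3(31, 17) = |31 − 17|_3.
d_3(31, 17) = 1

Step 1 — x − y = 31 − 17 = 14. Step 2 — v_3(14) = 0 (factor: 14 = (3^0 · 14); the sign does not affect v_p). Step 3 — |x − y|_3 = 3^{0} = 1.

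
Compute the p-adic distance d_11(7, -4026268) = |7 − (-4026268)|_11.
d_11(7, -4026268) = 1/161051

Step 1 — x − y = 7 − (-4026268) = 4026275. Step 2 — v_11(4026275) = 5 (factor: 4026275 = (11^5 · 25); the sign does not affect v_p). Step 3 — |x − y|_11 = 11^{-5} = 1/161051.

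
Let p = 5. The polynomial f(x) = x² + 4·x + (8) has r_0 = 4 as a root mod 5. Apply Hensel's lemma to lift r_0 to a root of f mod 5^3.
r_2 = 9 (mod 125)

Hensel: r_{i+1} = r_i − f(r_i)·(f′(r_i))^{-1} mod 5^{i+2}, f′(x) = 2x + 4. Iterate:
  r_0 = 4 (mod 5)
  r_1 = 9 (mod 25)
  r_2 = 9 (mod 125)
Final: r = 9 satisfies f(r) ≡ 0 mod 5^3.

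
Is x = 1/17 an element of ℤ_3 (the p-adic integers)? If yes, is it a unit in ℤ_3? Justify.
x ∈ ℤ_3^× (unit); v_3(x) = 0

ℤ_3 = {x ∈ ℚ_3 : v_3(x) ≥ 0} and ℤ_3^× = {x ∈ ℤ_3 : v_3(x) = 0}. Here v_3(1/17) = v_3(num) − v_3(den) = 0; compare against these criteria.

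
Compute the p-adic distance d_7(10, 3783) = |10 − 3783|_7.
d_7(10, 3783) = 1/343

Step 1 — x − y = 10 − 3783 = -3773. Step 2 — v_7(-3773) = 3 (factor: -3773 = −(7^3 · 11); the sign does not affect v_p). Step 3 — |x − y|_7 = 7^{-3} = 1/343.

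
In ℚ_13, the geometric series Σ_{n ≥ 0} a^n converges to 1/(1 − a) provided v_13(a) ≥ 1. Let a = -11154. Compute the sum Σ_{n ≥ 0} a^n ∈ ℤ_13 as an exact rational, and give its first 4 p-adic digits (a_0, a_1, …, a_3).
Σ a^n = 1/(1 − a) = 1/11155;  first 4 digits = (1, 0, 12, 7)

v_13(a) = 2 ≥ 1, so the series converges in ℤ_13 to 1/(1 − a) = 1/(1 − (-11154)) = 1/11155. Expand this rational in ℤ_13: compute digits iteratively via d_i = x_i mod 13, x_{i+1} = (x_i − d_i)/13. The first 4 digits are (1, 0, 12, 7).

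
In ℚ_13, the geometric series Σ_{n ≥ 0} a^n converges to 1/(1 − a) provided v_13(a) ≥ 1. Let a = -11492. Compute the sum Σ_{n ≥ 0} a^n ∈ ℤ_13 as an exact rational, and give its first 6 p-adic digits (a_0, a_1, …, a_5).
Σ a^n = 1/(1 − a) = 1/11493;  first 6 digits = (1, 0, 10, 7, 8, 4)

v_13(a) = 2 ≥ 1, so the series converges in ℤ_13 to 1/(1 − a) = 1/(1 − (-11492)) = 1/11493. Expand this rational in ℤ_13: compute digits iteratively via d_i = x_i mod 13, x_{i+1} = (x_i − d_i)/13. The first 6 digits are (1, 0, 10, 7, 8, 4).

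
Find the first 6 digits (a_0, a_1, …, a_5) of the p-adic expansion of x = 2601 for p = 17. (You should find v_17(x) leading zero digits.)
(a_0, …, a_5) = (0, 0, 9, 0, 0, 0)

v_17(2601) = 2, so a_0 = ... = a_1 = 0. Factor out: x = 17^2 · u with u = 9 a unit in ℤ_17. Expand u iteratively via a_{v+i} = u_i mod 17, u_{i+1} = (u_i − a_{v+i})/17:
  u_0 = 9;  a_2 = 9;  u_1 = (u_0 − 9)/17 = 0
  u_1 = 0;  a_3 = 0;  u_2 = (u_1 − 0)/17 = 0
  u_2 = 0;  a_4 = 0;  u_3 = (u_2 − 0)/17 = 0
  u_3 = 0;  a_5 = 0;  u_4 = (u_3 − 0)/17 = 0
Digits: (0, 0, 9, 0, 0, 0).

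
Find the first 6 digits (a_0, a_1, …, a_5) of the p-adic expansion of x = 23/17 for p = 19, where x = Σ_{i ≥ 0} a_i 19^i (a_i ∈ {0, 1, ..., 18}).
(a_0, …, a_5) = (17, 7, 13, 6, 3, 11)

v_19(23/17) = 0 (numerator and denominator both coprime to 19), so x ∈ ℤ_19^×. Compute digits iteratively via a_i = x_i mod 19, x_{i+1} = (x_i − a_i)/19, with x_0 = x:
  x_0 = 23/17;  a_0 = 17;  x_1 = (x_0 − 17)/19 = -14/17
  x_1 = -14/17;  a_1 = 7;  x_2 = (x_1 − 7)/19 = -7/17
  x_2 = -7/17;  a_2 = 13;  x_3 = (x_2 − 13)/19 = -12/17
  x_3 = -12/17;  a_3 = 6;  x_4 = (x_3 − 6)/19 = -6/17
  x_4 = -6/17;  a_4 = 3;  x_5 = (x_4 − 3)/19 = -3/17
  x_5 = -3/17;  a_5 = 11;  x_6 = (x_5 − 11)/19 = -10/17
Digits: (17, 7, 13, 6, 3, 11).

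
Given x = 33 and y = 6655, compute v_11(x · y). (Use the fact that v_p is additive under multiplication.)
v_11(219615) = 4

v_p(x) = 1 (factor: 33 = 11^1 · 3); v_p(y) = 3 (factor: 6655 = 11^3 · 5). Additivity: v_p(xy) = v_p(x) + v_p(y) = 1 + 3 = 4. (Direct check: xy = 219615 = 11^4 · (15).)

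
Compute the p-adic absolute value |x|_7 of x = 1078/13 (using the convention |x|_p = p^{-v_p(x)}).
|1078/13|_7 = 1/49

Step 1 — compute v_7(x) by factoring powers of 7 out of the numerator and denominator: v_7(1078/13) = 2. Step 2 — apply |x|_p = p^{-v_p(x)} = 7^{-2} = 1/49.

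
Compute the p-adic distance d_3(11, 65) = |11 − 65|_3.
d_3(11, 65) = 1/27

Step 1 — x − y = 11 − 65 = -54. Step 2 — v_3(-54) = 3 (factor: -54 = −(3^3 · 2); the sign does not affect v_p). Step 3 — |x − y|_3 = 3^{-3} = 1/27.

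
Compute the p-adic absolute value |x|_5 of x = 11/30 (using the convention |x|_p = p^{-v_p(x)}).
|11/30|_5 = 5

Step 1 — compute v_5(x) by factoring powers of 5 out of the numerator and denominator: v_5(11/30) = -1. Step 2 — apply |x|_p = p^{-v_p(x)} = 5^{1} = 5.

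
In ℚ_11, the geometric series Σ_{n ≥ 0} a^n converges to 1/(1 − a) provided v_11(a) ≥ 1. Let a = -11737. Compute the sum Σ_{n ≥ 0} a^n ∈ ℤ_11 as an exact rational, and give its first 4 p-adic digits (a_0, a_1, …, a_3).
Σ a^n = 1/(1 − a) = 1/11738;  first 4 digits = (1, 0, 2, 2)

v_11(a) = 2 ≥ 1, so the series converges in ℤ_11 to 1/(1 − a) = 1/(1 − (-11737)) = 1/11738. Expand this rational in ℤ_11: compute digits iteratively via d_i = x_i mod 11, x_{i+1} = (x_i − d_i)/11. The first 4 digits are (1, 0, 2, 2).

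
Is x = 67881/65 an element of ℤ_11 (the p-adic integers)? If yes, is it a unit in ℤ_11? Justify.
x ∈ ℤ_11 but not a unit; v_11(x) = 3 > 0

ℤ_11 = {x ∈ ℚ_11 : v_11(x) ≥ 0} and ℤ_11^× = {x ∈ ℤ_11 : v_11(x) = 0}. Here v_11(67881/65) = v_11(num) − v_11(den) = 3; compare against these criteria.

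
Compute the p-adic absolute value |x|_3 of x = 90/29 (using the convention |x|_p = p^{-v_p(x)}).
|90/29|_3 = 1/9

Step 1 — compute v_3(x) by factoring powers of 3 out of the numerator and denominator: v_3(90/29) = 2. Step 2 — apply |x|_p = p^{-v_p(x)} = 3^{-2} = 1/9.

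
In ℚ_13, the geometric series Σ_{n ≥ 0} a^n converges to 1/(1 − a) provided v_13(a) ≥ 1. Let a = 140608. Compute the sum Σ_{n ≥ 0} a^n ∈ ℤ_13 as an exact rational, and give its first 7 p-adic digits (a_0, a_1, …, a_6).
Σ a^n = 1/(1 − a) = -1/140607;  first 7 digits = (1, 0, 0, 12, 4, 0, 1)

v_13(a) = 3 ≥ 1, so the series converges in ℤ_13 to 1/(1 − a) = 1/(1 − 140608) = -1/140607. Expand this rational in ℤ_13: compute digits iteratively via d_i = x_i mod 13, x_{i+1} = (x_i − d_i)/13. The first 7 digits are (1, 0, 0, 12, 4, 0, 1).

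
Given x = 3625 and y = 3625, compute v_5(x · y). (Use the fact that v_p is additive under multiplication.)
v_5(13140625) = 6

v_p(x) = 3 (factor: 3625 = 5^3 · 29); v_p(y) = 3 (factor: 3625 = 5^3 · 29). Additivity: v_p(xy) = v_p(x) + v_p(y) = 3 + 3 = 6. (Direct check: xy = 13140625 = 5^6 · (841).)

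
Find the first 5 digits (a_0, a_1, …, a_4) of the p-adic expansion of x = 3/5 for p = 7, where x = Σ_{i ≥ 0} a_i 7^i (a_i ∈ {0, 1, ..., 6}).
(a_0, …, a_4) = (2, 4, 5, 2, 1)

v_7(3/5) = 0 (numerator and denominator both coprime to 7), so x ∈ ℤ_7^×. Compute digits iteratively via a_i = x_i mod 7, x_{i+1} = (x_i − a_i)/7, with x_0 = x:
  x_0 = 3/5;  a_0 = 2;  x_1 = (x_0 − 2)/7 = -1/5
  x_1 = -1/5;  a_1 = 4;  x_2 = (x_1 − 4)/7 = -3/5
  x_2 = -3/5;  a_2 = 5;  x_3 = (x_2 − 5)/7 = -4/5
  x_3 = -4/5;  a_3 = 2;  x_4 = (x_3 − 2)/7 = -2/5
  x_4 = -2/5;  a_4 = 1;  x_5 = (x_4 − 1)/7 = -1/5
Digits: (2, 4, 5, 2, 1).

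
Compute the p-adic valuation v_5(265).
v_5(265) = 1

v_5(n) is the largest exponent k such that 5^k divides n. Factor out: 265 = 5^1 · 53. (Sign doesn't affect v_p.) So v_5(265) = 1.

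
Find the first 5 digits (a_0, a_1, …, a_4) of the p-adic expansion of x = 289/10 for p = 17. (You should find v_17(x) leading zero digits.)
(a_0, …, a_4) = (0, 0, 12, 1, 5)

v_17(289/10) = 2, so a_0 = ... = a_1 = 0. Factor out: x = 17^2 · u with u = 1/10 a unit in ℤ_17. Expand u iteratively via a_{v+i} = u_i mod 17, u_{i+1} = (u_i − a_{v+i})/17:
  u_0 = 1/10;  a_2 = 12;  u_1 = (u_0 − 12)/17 = -7/10
  u_1 = -7/10;  a_3 = 1;  u_2 = (u_1 − 1)/17 = -1/10
  u_2 = -1/10;  a_4 = 5;  u_3 = (u_2 − 5)/17 = -3/10
Digits: (0, 0, 12, 1, 5).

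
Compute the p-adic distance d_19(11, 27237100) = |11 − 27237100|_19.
d_19(11, 27237100) = 1/2476099

Step 1 — x − y = 11 − 27237100 = -27237089. Step 2 — v_19(-27237089) = 5 (factor: -27237089 = −(19^5 · 11); the sign does not affect v_p). Step 3 — |x − y|_19 = 19^{-5} = 1/2476099.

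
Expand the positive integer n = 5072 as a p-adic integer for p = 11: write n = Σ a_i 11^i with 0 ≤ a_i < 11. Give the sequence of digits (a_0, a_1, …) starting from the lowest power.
(a_0, a_1, …) = (1, 10, 8, 3)

Repeated division by 11 gives the digits low-to-high: 5072 = 1 + 10·11^1 + 8·11^2 + 3·11^3. Digit sequence: (1, 10, 8, 3).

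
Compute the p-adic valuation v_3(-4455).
v_3(-4455) = 4

v_3(n) is the largest exponent k such that 3^k divides n. Factor out: -4455 = -3^4 · 55. (Sign doesn't affect v_p.) So v_3(-4455) = 4.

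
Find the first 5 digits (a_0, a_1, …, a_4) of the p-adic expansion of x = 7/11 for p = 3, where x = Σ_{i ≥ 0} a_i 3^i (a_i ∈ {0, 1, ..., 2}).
(a_0, …, a_4) = (2, 2, 0, 0, 1)

v_3(7/11) = 0 (numerator and denominator both coprime to 3), so x ∈ ℤ_3^×. Compute digits iteratively via a_i = x_i mod 3, x_{i+1} = (x_i − a_i)/3, with x_0 = x:
  x_0 = 7/11;  a_0 = 2;  x_1 = (x_0 − 2)/3 = -5/11
  x_1 = -5/11;  a_1 = 2;  x_2 = (x_1 − 2)/3 = -9/11
  x_2 = -9/11;  a_2 = 0;  x_3 = (x_2 − 0)/3 = -3/11
  x_3 = -3/11;  a_3 = 0;  x_4 = (x_3 − 0)/3 = -1/11
  x_4 = -1/11;  a_4 = 1;  x_5 = (x_4 − 1)/3 = -4/11
Digits: (2, 2, 0, 0, 1).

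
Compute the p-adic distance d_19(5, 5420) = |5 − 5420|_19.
d_19(5, 5420) = 1/361

Step 1 — x − y = 5 − 5420 = -5415. Step 2 — v_19(-5415) = 2 (factor: -5415 = −(19^2 · 15); the sign does not affect v_p). Step 3 — |x − y|_19 = 19^{-2} = 1/361.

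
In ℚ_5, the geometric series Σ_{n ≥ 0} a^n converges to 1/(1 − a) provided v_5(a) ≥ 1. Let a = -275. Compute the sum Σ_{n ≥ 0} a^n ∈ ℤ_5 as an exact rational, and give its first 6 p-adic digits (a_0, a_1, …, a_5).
Σ a^n = 1/(1 − a) = 1/276;  first 6 digits = (1, 0, 4, 2, 0, 4)

v_5(a) = 2 ≥ 1, so the series converges in ℤ_5 to 1/(1 − a) = 1/(1 − (-275)) = 1/276. Expand this rational in ℤ_5: compute digits iteratively via d_i = x_i mod 5, x_{i+1} = (x_i − d_i)/5. The first 6 digits are (1, 0, 4, 2, 0, 4).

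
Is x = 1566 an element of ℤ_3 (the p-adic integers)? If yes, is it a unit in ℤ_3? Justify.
x ∈ ℤ_3 but not a unit; v_3(x) = 3 > 0

ℤ_3 = {x ∈ ℚ_3 : v_3(x) ≥ 0} and ℤ_3^× = {x ∈ ℤ_3 : v_3(x) = 0}. Here v_3(1566) = v_3(num) − v_3(den) = 3; compare against these criteria.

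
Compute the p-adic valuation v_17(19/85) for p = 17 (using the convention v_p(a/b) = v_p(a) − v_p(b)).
v_17(19/85) = -1

Factor powers of 17 from the numerator and denominator of the reduced fraction: 19 = 17^0 · 19 and 85 = 17^1 · 5. Apply v_p(a/b) = v_p(a) − v_p(b): v_17(19/85) = 0 − 1 = -1.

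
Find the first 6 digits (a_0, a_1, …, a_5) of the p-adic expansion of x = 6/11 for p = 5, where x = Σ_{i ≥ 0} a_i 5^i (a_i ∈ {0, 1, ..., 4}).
(a_0, …, a_5) = (1, 4, 1, 1, 2, 0)

v_5(6/11) = 0 (numerator and denominator both coprime to 5), so x ∈ ℤ_5^×. Compute digits iteratively via a_i = x_i mod 5, x_{i+1} = (x_i − a_i)/5, with x_0 = x:
  x_0 = 6/11;  a_0 = 1;  x_1 = (x_0 − 1)/5 = -1/11
  x_1 = -1/11;  a_1 = 4;  x_2 = (x_1 − 4)/5 = -9/11
  x_2 = -9/11;  a_2 = 1;  x_3 = (x_2 − 1)/5 = -4/11
  x_3 = -4/11;  a_3 = 1;  x_4 = (x_3 − 1)/5 = -3/11
  x_4 = -3/11;  a_4 = 2;  x_5 = (x_4 − 2)/5 = -5/11
  x_5 = -5/11;  a_5 = 0;  x_6 = (x_5 − 0)/5 = -1/11
Digits: (1, 4, 1, 1, 2, 0).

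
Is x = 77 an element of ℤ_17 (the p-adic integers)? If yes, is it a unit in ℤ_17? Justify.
x ∈ ℤ_17^× (unit); v_17(x) = 0

ℤ_17 = {x ∈ ℚ_17 : v_17(x) ≥ 0} and ℤ_17^× = {x ∈ ℤ_17 : v_17(x) = 0}. Here v_17(77) = v_17(num) − v_17(den) = 0; compare against these criteria.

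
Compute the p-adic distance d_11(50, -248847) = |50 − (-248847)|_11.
d_11(50, -248847) = 1/14641

Step 1 — x − y = 50 − (-248847) = 248897. Step 2 — v_11(248897) = 4 (factor: 248897 = (11^4 · 17); the sign does not affect v_p). Step 3 — |x − y|_11 = 11^{-4} = 1/14641.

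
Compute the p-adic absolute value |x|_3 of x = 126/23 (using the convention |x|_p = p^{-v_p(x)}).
|126/23|_3 = 1/9

Step 1 — compute v_3(x) by factoring powers of 3 out of the numerator and denominator: v_3(126/23) = 2. Step 2 — apply |x|_p = p^{-v_p(x)} = 3^{-2} = 1/9.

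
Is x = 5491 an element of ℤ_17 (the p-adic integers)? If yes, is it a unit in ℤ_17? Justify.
x ∈ ℤ_17 but not a unit; v_17(x) = 2 > 0

ℤ_17 = {x ∈ ℚ_17 : v_17(x) ≥ 0} and ℤ_17^× = {x ∈ ℤ_17 : v_17(x) = 0}. Here v_17(5491) = v_17(num) − v_17(den) = 2; compare against these criteria.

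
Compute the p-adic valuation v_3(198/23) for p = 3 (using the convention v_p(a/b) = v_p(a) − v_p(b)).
v_3(198/23) = 2

Factor powers of 3 from the numerator and denominator of the reduced fraction: 198 = 3^2 · 22 and 23 = 3^0 · 23. Apply v_p(a/b) = v_p(a) − v_p(b): v_3(198/23) = 2 − 0 = 2.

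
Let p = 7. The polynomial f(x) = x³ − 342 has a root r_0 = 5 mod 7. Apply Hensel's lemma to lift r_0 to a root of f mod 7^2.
r_1 = 19 (mod 49)

Hensel: r_{i+1} = r_i − f(r_i)/f′(r_i) mod 7^{i+2}, where f′(x) = 3x². Iterate:
  r_0 = 5 (mod 7)
  r_1 = 19 (mod 49)
Final: r = 19 with f(r) ≡ 0 mod 7^2.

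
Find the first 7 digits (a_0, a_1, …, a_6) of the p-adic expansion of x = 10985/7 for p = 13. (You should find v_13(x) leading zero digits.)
(a_0, …, a_6) = (0, 0, 0, 10, 3, 9, 3)

v_13(10985/7) = 3, so a_0 = ... = a_2 = 0. Factor out: x = 13^3 · u with u = 5/7 a unit in ℤ_13. Expand u iteratively via a_{v+i} = u_i mod 13, u_{i+1} = (u_i − a_{v+i})/13:
  u_0 = 5/7;  a_3 = 10;  u_1 = (u_0 − 10)/13 = -5/7
  u_1 = -5/7;  a_4 = 3;  u_2 = (u_1 − 3)/13 = -2/7
  u_2 = -2/7;  a_5 = 9;  u_3 = (u_2 − 9)/13 = -5/7
  u_3 = -5/7;  a_6 = 3;  u_4 = (u_3 − 3)/13 = -2/7
Digits: (0, 0, 0, 10, 3, 9, 3).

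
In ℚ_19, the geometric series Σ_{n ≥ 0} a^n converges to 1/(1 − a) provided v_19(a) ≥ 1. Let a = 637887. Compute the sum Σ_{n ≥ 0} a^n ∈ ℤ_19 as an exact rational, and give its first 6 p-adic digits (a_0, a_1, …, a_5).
Σ a^n = 1/(1 − a) = -1/637886;  first 6 digits = (1, 0, 0, 17, 4, 0)

v_19(a) = 3 ≥ 1, so the series converges in ℤ_19 to 1/(1 − a) = 1/(1 − 637887) = -1/637886. Expand this rational in ℤ_19: compute digits iteratively via d_i = x_i mod 19, x_{i+1} = (x_i − d_i)/19. The first 6 digits are (1, 0, 0, 17, 4, 0).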